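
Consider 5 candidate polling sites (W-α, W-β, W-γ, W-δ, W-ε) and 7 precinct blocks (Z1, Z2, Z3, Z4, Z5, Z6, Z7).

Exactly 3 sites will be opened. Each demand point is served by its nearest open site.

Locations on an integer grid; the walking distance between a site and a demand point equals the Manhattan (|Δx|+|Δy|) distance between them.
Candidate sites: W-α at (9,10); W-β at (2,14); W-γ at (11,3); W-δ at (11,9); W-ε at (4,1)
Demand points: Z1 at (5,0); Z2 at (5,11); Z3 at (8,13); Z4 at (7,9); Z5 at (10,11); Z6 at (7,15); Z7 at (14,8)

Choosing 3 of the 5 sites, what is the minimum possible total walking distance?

Open {W-α, W-δ, W-ε}.
  Z1→W-ε 2, Z2→W-α 5, Z3→W-α 4, Z4→W-α 3, Z5→W-α 2, Z6→W-α 7, Z7→W-δ 4  ⇒ total 27.
Compare {W-α, W-β, W-ε}: total 29.
Compare {W-α, W-γ, W-ε}: total 30.
No size-3 selection does better; minimum is 27.

27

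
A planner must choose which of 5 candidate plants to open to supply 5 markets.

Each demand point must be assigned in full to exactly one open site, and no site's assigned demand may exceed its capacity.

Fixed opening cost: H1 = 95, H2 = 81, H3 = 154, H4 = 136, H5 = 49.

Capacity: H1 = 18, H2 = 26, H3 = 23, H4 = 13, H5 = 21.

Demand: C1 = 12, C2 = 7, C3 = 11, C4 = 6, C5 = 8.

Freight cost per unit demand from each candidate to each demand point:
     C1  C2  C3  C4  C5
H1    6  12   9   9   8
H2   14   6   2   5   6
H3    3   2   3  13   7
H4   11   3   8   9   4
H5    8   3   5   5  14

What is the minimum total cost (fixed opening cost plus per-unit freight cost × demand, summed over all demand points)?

347

Open {H2, H5}; cheapest assignment that respects the capacities:
  H2 (cap 26, load 25): C3, C4, C5 — cost 11×2 + 6×5 + 8×6 = 100
  H5 (cap 21, load 19): C1, C2 — cost 12×8 + 7×3 = 117
  Shipping 217, fixed 130 → total 347.
  Any other capacity-feasible assignment to {H2, H5} ships for at least 217.
Compare {H2, H3}: its best feasible assignment gives total 385.
Compare {H1, H2}: its best feasible assignment gives total 414.
Every other set of open sites that can feasibly serve all demand totals ≥ 385 even under its best assignment. Minimum: 347.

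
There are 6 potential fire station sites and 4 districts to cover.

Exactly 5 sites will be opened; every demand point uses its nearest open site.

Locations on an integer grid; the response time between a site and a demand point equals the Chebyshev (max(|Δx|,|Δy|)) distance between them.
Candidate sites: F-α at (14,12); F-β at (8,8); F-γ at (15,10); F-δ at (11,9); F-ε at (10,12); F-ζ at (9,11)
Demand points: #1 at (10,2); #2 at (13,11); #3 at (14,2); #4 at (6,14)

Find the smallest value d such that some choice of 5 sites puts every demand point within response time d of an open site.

Open {F-α, F-β, F-γ, F-δ, F-ε}.
  Farthest demand point is #1 at response time 6 (to F-β); all others are ≤ 6.
With {F-α, F-β, F-γ, F-δ, F-ζ} the worst case is 6.
With {F-α, F-β, F-γ, F-ε, F-ζ} the worst case is 6.
No size-5 selection achieves below 6.

6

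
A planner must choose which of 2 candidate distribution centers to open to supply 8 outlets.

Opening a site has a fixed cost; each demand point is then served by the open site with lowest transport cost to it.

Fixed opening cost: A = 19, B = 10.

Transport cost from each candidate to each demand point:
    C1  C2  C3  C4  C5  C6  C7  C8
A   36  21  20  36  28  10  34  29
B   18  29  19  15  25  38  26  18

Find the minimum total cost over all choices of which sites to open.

181

Open {A, B}: assign each demand point to its cheapest open site.
  C1→B 18, C2→A 21, C3→B 19, C4→B 15, C5→B 25, C6→A 10, C7→B 26, C8→B 18
  transport cost 152, fixed 29 → total 181.
Compare {B}: transport cost 188 + fixed 10 = 198.
Compare {A}: transport cost 214 + fixed 19 = 233.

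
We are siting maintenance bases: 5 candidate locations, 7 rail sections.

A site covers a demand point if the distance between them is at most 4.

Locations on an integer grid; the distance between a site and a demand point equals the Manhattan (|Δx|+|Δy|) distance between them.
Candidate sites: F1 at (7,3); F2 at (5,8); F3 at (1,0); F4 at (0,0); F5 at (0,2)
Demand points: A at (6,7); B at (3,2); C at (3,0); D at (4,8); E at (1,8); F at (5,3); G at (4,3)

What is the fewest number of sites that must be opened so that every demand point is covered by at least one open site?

3

Coverage sets (demand points within 4 of each site):
  F1: {F, G}
  F2: {A, D, E}
  F3: {B, C}
  F4: {C}
  F5: {B}
No 2 sites suffice: every size-2 union leaves at least one demand point uncovered.
But {F1, F2, F3} covers everything, so the minimum is 3.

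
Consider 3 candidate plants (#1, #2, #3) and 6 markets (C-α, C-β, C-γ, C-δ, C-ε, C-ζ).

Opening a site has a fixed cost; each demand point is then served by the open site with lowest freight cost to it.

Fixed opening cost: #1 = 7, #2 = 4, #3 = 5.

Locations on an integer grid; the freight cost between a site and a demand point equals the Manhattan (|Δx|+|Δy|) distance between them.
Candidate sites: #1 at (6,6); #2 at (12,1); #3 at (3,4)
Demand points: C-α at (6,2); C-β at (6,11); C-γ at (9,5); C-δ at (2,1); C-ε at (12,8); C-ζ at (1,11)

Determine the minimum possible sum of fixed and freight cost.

Open {#1, #3}: assign each demand point to its cheapest open site.
  C-α→#1 4, C-β→#1 5, C-γ→#1 4, C-δ→#3 4, C-ε→#1 8, C-ζ→#3 9
  freight cost 34, fixed 12 → total 46.
Compare {#1}: freight cost 40 + fixed 7 = 47.
Compare {#1, #2, #3}: freight cost 33 + fixed 16 = 49.
Compare {#1, #2}: freight cost 39 + fixed 11 = 50.
All other subsets cost ≥ 47. Minimum total cost: 46.

46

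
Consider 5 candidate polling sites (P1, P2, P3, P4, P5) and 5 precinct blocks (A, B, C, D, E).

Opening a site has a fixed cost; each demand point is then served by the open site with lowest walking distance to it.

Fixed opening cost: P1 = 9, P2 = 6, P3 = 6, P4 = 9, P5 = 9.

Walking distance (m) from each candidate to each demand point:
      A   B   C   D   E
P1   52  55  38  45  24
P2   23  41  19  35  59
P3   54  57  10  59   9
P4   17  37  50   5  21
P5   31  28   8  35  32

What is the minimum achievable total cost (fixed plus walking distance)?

91

Open {P3, P4, P5}: assign each demand point to its cheapest open site.
  A→P4 17, B→P5 28, C→P5 8, D→P4 5, E→P3 9
  walking distance 67, fixed 24 → total 91.
Compare {P3, P4}: walking distance 78 + fixed 15 = 93.
Compare {P4, P5}: walking distance 79 + fixed 18 = 97.
Compare {P2, P3, P4, P5}: walking distance 67 + fixed 30 = 97.
All other subsets cost ≥ 93. Minimum total cost: 91.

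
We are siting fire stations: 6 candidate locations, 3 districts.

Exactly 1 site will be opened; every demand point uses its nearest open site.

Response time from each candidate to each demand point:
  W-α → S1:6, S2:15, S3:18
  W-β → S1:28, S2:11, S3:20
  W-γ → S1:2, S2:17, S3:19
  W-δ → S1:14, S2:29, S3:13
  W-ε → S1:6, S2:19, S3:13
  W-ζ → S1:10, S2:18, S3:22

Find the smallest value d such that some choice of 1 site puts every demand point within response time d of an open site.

Open {W-α}.
  Farthest demand point is S3 at response time 18 (to W-α); all others are ≤ 18.
With {W-γ} the worst case is 19.
With {W-ε} the worst case is 19.
No size-1 selection achieves below 18.

18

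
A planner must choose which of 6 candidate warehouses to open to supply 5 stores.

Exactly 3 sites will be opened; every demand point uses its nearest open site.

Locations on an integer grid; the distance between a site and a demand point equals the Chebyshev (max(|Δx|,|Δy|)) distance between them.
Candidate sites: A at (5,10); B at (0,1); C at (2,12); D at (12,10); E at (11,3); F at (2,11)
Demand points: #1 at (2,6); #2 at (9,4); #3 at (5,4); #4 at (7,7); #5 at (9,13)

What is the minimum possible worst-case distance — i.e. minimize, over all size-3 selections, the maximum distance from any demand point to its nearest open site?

Open {A, B, E}.
  Farthest demand point is #3 at distance 5 (to B); all others are ≤ 5.
With {B, D, E} the worst case is 5.
With {A, B, C} the worst case is 6.
No size-3 selection achieves below 5.

5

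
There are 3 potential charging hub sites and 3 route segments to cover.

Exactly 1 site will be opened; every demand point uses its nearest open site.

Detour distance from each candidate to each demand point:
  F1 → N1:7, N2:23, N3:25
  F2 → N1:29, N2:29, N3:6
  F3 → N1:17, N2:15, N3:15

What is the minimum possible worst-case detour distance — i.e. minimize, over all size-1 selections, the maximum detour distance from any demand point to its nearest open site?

17

Open {F3}.
  Farthest demand point is N1 at detour distance 17 (to F3); all others are ≤ 17.
With {F1} the worst case is 25.
With {F2} the worst case is 29.
No size-1 selection achieves below 17.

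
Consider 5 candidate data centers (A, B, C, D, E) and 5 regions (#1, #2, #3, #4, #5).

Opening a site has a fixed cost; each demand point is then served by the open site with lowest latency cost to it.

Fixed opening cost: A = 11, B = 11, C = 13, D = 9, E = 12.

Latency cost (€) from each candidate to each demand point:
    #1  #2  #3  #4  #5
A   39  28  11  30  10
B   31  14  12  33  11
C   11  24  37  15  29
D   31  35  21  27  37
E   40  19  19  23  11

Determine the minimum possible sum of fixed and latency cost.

Open {B, C}: assign each demand point to its cheapest open site.
  #1→C 11, #2→B 14, #3→B 12, #4→C 15, #5→B 11
  latency cost 63, fixed 24 → total 87.
Compare {A, C}: latency cost 71 + fixed 24 = 95.
Compare {A, B, C}: latency cost 61 + fixed 35 = 96.
Compare {B, C, D}: latency cost 63 + fixed 33 = 96.
All other subsets cost ≥ 95. Minimum total cost: 87.

87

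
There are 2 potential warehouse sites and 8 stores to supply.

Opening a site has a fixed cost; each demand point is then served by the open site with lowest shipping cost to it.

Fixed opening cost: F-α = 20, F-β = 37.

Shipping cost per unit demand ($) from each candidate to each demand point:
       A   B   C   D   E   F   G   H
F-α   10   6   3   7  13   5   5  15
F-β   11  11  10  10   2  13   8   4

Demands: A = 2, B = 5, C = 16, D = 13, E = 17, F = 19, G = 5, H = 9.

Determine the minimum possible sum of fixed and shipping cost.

436

Open {F-α, F-β}: assign each demand point to its cheapest open site.
  A→F-α 2×10=20, B→F-α 5×6=30, C→F-α 16×3=48, D→F-α 13×7=91, E→F-β 17×2=34, F→F-α 19×5=95, G→F-α 5×5=25, H→F-β 9×4=36
  shipping cost 379, fixed 57 → total 436.
Compare {F-α}: shipping cost 665 + fixed 20 = 685.
Compare {F-β}: shipping cost 724 + fixed 37 = 761.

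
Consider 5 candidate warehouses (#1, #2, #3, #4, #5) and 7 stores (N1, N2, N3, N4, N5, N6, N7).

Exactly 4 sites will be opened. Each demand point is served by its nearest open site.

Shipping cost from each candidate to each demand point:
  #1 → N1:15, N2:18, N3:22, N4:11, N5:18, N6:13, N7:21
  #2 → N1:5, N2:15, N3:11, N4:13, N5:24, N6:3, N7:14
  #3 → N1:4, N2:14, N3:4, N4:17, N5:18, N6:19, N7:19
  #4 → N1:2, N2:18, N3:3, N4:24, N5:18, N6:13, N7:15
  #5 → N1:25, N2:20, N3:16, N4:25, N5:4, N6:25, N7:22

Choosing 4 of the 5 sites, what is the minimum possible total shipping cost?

Open {#1, #2, #4, #5}.
  N1→#4 2, N2→#2 15, N3→#4 3, N4→#1 11, N5→#5 4, N6→#2 3, N7→#2 14  ⇒ total 52.
Compare {#2, #3, #4, #5}: total 53.
Compare {#1, #2, #3, #5}: total 54.
No size-4 selection does better; minimum is 52.

52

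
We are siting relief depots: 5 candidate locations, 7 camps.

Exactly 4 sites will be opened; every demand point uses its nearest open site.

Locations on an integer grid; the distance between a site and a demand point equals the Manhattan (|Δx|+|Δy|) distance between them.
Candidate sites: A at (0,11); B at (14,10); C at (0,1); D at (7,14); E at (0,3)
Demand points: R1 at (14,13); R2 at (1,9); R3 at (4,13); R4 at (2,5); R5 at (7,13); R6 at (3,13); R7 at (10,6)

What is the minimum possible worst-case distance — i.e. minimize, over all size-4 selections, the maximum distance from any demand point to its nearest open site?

Open {A, B, C, D}.
  Farthest demand point is R7 at distance 8 (to B); all others are ≤ 8.
With {A, B, D, E} the worst case is 8.
With {B, C, D, E} the worst case is 8.
No size-4 selection achieves below 8.

8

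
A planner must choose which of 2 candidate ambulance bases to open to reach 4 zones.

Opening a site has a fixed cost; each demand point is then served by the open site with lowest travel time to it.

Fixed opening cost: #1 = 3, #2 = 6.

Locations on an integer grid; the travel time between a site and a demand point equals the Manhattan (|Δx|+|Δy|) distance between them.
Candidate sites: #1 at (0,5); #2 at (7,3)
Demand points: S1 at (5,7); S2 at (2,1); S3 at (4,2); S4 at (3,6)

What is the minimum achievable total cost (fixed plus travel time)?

Open {#1}: assign each demand point to its cheapest open site.
  S1→#1 7, S2→#1 6, S3→#1 7, S4→#1 4
  travel time 24, fixed 3 → total 27.
Compare {#1, #2}: travel time 20 + fixed 9 = 29.
Compare {#2}: travel time 24 + fixed 6 = 30.

27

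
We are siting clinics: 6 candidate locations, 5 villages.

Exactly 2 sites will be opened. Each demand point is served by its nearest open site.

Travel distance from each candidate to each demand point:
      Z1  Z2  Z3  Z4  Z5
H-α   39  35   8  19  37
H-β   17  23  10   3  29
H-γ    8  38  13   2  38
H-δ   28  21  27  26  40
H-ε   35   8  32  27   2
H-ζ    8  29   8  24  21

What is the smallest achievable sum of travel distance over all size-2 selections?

Open {H-γ, H-ε}.
  Z1→H-γ 8, Z2→H-ε 8, Z3→H-γ 13, Z4→H-γ 2, Z5→H-ε 2  ⇒ total 33.
Compare {H-β, H-ε}: total 40.
Compare {H-ε, H-ζ}: total 50.
No size-2 selection does better; minimum is 33.

33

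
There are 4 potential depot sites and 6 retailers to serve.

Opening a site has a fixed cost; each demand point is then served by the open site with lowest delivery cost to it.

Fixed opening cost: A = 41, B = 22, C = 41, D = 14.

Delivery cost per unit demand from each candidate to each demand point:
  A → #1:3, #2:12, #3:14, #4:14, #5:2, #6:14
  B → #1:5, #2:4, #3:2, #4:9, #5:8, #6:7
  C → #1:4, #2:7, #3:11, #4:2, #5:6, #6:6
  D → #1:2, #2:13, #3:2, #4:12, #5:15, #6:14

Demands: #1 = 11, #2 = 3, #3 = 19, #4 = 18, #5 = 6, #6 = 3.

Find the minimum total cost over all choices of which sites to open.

226

Open {C, D}: assign each demand point to its cheapest open site.
  #1→D 11×2=22, #2→C 3×7=21, #3→D 19×2=38, #4→C 18×2=36, #5→C 6×6=36, #6→C 3×6=18
  delivery cost 171, fixed 55 → total 226.
Compare {B, C, D}: delivery cost 162 + fixed 77 = 239.
Compare {A, C, D}: delivery cost 147 + fixed 96 = 243.
Compare {B, C}: delivery cost 184 + fixed 63 = 247.
All other subsets cost ≥ 239. Minimum total cost: 226.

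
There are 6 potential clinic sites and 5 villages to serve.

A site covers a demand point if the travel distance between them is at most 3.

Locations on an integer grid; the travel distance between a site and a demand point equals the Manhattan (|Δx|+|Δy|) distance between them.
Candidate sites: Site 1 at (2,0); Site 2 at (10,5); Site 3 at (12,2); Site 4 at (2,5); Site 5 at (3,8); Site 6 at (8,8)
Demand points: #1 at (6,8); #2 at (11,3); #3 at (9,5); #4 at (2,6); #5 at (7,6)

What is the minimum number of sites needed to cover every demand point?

3

Coverage sets (demand points within 3 of each site):
  Site 1: {}
  Site 2: {#2, #3}
  Site 3: {#2}
  Site 4: {#4}
  Site 5: {#1, #4}
  Site 6: {#1, #5}
No 2 sites suffice: every size-2 union leaves at least one demand point uncovered.
But {Site 2, Site 4, Site 6} covers everything, so the minimum is 3.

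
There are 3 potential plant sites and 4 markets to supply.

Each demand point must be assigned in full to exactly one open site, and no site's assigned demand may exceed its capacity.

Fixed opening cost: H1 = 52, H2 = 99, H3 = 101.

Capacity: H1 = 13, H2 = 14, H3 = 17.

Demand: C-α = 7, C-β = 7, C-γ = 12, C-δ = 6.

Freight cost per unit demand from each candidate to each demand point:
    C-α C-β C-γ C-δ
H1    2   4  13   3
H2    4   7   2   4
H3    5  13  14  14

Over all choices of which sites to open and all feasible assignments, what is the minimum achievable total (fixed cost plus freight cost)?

Open {H1, H2, H3}; cheapest assignment that respects the capacities:
  H1 (cap 13, load 13): C-β, C-δ — cost 7×4 + 6×3 = 46
  H2 (cap 14, load 12): C-γ — cost 12×2 = 24
  H3 (cap 17, load 7): C-α — cost 7×5 = 35
  Shipping 105, fixed 252 → total 357.
  Any other capacity-feasible assignment to {H1, H2, H3} ships for at least 105.
Total demand is 32 and no other set of sites has combined capacity ≥ 32, so {H1, H2, H3} is the only feasible choice of open sites. Minimum: 357.

357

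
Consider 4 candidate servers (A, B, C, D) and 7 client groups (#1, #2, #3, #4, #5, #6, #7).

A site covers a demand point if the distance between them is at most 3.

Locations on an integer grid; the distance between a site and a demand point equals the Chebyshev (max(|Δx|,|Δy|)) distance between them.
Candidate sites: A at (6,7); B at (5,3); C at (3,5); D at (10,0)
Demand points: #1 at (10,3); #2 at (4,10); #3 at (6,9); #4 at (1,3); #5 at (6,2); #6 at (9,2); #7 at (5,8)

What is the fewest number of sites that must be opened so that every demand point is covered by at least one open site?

3

Coverage sets (demand points within 3 of each site):
  A: {#2, #3, #7}
  B: {#5}
  C: {#4, #5, #7}
  D: {#1, #6}
No 2 sites suffice: every size-2 union leaves at least one demand point uncovered.
But {A, C, D} covers everything, so the minimum is 3.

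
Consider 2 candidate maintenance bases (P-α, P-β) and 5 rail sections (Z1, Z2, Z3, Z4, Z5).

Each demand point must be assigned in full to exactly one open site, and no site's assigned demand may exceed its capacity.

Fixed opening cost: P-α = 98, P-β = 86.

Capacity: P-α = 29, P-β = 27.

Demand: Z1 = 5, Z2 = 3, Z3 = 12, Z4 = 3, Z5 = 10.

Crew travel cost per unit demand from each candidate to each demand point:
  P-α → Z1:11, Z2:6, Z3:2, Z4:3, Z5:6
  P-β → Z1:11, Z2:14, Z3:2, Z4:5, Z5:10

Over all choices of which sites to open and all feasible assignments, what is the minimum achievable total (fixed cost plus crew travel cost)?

350

Open {P-α, P-β}; cheapest assignment that respects the capacities:
  P-α (cap 29, load 28): Z2, Z3, Z4, Z5 — cost 3×6 + 12×2 + 3×3 + 10×6 = 111
  P-β (cap 27, load 5): Z1 — cost 5×11 = 55
  Shipping 166, fixed 184 → total 350.
  Any other capacity-feasible assignment to {P-α, P-β} ships for at least 166.
Total demand is 33 and no other set of sites has combined capacity ≥ 33, so {P-α, P-β} is the only feasible choice of open sites. Minimum: 350.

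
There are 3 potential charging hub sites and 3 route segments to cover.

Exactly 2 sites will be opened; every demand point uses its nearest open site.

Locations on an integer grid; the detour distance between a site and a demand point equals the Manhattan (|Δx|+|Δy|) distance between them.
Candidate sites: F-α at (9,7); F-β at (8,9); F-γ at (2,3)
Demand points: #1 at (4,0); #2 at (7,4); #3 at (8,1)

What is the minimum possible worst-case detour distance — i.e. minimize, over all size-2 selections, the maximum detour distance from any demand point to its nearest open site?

7

Open {F-α, F-γ}.
  Farthest demand point is #3 at detour distance 7 (to F-α); all others are ≤ 7.
With {F-β, F-γ} the worst case is 8.
With {F-α, F-β} the worst case is 12.
No size-2 selection achieves below 7.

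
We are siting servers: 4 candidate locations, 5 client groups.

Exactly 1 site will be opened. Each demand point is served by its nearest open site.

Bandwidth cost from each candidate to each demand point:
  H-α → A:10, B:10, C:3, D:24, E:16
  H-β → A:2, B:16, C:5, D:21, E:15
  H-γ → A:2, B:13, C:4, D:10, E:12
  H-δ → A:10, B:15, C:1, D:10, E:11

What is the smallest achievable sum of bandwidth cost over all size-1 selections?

Open {H-γ}.
  A→H-γ 2, B→H-γ 13, C→H-γ 4, D→H-γ 10, E→H-γ 12  ⇒ total 41.
Compare {H-δ}: total 47.
Compare {H-β}: total 59.
No size-1 selection does better; minimum is 41.

41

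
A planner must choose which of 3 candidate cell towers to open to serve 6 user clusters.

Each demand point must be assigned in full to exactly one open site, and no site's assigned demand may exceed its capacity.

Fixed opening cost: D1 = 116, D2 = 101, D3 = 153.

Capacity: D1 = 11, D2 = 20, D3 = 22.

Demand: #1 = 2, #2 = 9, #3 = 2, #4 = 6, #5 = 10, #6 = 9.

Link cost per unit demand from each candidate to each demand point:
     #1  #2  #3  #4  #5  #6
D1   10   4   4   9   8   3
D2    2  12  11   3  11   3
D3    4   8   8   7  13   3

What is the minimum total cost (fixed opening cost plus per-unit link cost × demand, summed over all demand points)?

Open {D2, D3}; cheapest assignment that respects the capacities:
  D2 (cap 20, load 18): #1, #4, #5 — cost 2×2 + 6×3 + 10×11 = 132
  D3 (cap 22, load 20): #2, #3, #6 — cost 9×8 + 2×8 + 9×3 = 115
  Shipping 247, fixed 254 → total 501.
  Any other capacity-feasible assignment to {D2, D3} ships for at least 247.
Compare {D1, D2, D3}: its best feasible assignment gives total 573.
Every other set of open sites that can feasibly serve all demand totals ≥ 573 even under its best assignment. Minimum: 501.

501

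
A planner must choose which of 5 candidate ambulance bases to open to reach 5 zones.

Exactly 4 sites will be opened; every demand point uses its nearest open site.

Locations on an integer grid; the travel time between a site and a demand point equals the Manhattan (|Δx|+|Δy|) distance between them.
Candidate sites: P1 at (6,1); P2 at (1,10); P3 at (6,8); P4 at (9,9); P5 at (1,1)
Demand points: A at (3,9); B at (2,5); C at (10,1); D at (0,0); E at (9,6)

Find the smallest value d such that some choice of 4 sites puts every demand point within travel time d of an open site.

Open {P1, P2, P3, P5}.
  Farthest demand point is B at travel time 5 (to P5); all others are ≤ 5.
With {P1, P2, P4, P5} the worst case is 5.
With {P1, P3, P4, P5} the worst case is 5.
No size-4 selection achieves below 5.

5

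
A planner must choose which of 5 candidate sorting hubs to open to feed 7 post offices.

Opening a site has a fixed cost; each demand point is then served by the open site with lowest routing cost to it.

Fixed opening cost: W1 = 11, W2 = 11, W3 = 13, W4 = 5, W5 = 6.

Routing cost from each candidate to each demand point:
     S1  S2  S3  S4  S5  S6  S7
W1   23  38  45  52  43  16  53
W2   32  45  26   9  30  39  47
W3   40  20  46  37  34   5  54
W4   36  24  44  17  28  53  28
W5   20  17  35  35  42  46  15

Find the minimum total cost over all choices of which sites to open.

152

Open {W2, W3, W5}: assign each demand point to its cheapest open site.
  S1→W5 20, S2→W5 17, S3→W2 26, S4→W2 9, S5→W2 30, S6→W3 5, S7→W5 15
  routing cost 122, fixed 30 → total 152.
Compare {W2, W3, W4, W5}: routing cost 120 + fixed 35 = 155.
Compare {W1, W2, W5}: routing cost 133 + fixed 28 = 161.
Compare {W3, W4, W5}: routing cost 137 + fixed 24 = 161.
All other subsets cost ≥ 155. Minimum total cost: 152.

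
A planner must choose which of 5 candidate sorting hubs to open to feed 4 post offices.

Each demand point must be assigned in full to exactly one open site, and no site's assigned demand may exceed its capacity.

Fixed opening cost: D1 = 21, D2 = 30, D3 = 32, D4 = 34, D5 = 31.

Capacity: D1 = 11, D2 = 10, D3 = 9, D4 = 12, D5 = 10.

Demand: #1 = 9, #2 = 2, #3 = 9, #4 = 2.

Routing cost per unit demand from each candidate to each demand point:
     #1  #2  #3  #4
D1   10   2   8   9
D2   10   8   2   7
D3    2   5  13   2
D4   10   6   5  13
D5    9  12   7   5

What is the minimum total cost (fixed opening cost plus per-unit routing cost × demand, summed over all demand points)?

Open {D1, D2, D3}; cheapest assignment that respects the capacities:
  D1 (cap 11, load 4): #2, #4 — cost 2×2 + 2×9 = 22
  D2 (cap 10, load 9): #3 — cost 9×2 = 18
  D3 (cap 9, load 9): #1 — cost 9×2 = 18
  Shipping 58, fixed 83 → total 141.
  Any other capacity-feasible assignment to {D1, D2, D3} ships for at least 58.
Compare {D2, D3, D5}: its best feasible assignment gives total 163.
Compare {D1, D2, D3, D5}: its best feasible assignment gives total 164.
Every other set of open sites that can feasibly serve all demand totals ≥ 163 even under its best assignment. Minimum: 141.

141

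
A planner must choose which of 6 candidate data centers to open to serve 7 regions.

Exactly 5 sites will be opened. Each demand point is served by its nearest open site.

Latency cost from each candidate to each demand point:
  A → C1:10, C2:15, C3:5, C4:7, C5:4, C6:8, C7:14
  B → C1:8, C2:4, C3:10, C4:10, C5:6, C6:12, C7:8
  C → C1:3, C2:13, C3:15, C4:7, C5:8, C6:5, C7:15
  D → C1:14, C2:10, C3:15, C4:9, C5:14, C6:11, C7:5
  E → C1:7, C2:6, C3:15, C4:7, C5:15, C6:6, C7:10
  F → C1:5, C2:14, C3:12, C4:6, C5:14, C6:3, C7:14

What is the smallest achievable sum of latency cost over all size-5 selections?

30

Open {A, B, C, D, F}.
  C1→C 3, C2→B 4, C3→A 5, C4→F 6, C5→A 4, C6→F 3, C7→D 5  ⇒ total 30.
Compare {A, B, D, E, F}: total 32.
Compare {A, C, D, E, F}: total 32.
No size-5 selection does better; minimum is 30.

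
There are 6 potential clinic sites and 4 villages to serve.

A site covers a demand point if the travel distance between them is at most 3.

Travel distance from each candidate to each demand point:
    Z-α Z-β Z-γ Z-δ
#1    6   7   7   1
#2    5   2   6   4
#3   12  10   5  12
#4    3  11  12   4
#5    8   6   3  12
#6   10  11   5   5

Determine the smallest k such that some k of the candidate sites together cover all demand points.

4

Coverage sets (demand points within 3 of each site):
  #1: {Z-δ}
  #2: {Z-β}
  #3: {}
  #4: {Z-α}
  #5: {Z-γ}
  #6: {}
No 3 sites suffice: every size-3 union leaves at least one demand point uncovered.
But {#1, #2, #4, #5} covers everything, so the minimum is 4.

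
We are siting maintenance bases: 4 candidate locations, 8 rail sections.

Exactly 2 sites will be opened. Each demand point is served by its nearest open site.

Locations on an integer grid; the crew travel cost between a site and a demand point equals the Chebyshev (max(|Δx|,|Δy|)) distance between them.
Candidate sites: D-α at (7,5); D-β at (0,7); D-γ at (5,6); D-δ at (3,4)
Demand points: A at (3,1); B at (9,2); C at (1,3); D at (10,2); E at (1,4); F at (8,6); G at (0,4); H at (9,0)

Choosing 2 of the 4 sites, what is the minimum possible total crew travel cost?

Open {D-α, D-δ}.
  A→D-δ 3, B→D-α 3, C→D-δ 2, D→D-α 3, E→D-δ 2, F→D-α 1, G→D-δ 3, H→D-α 5  ⇒ total 22.
Compare {D-α, D-β}: total 26.
Compare {D-γ, D-δ}: total 28.
No size-2 selection does better; minimum is 22.

22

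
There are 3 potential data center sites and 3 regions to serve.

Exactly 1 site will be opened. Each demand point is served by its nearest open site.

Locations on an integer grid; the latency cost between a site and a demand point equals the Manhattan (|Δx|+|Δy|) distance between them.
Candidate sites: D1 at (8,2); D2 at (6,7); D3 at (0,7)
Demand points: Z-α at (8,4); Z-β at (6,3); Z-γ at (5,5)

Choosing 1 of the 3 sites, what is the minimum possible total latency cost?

11

Open {D1}.
  Z-α→D1 2, Z-β→D1 3, Z-γ→D1 6  ⇒ total 11.
Compare {D2}: total 12.
Compare {D3}: total 28.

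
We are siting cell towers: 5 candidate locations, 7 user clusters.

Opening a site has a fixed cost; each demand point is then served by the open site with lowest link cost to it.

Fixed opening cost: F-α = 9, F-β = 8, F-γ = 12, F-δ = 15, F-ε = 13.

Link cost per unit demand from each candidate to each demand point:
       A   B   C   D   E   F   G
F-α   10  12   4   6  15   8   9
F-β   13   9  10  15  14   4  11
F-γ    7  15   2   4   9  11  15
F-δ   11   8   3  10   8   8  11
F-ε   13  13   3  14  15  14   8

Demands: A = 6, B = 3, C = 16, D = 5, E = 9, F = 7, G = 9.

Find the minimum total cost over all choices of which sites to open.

335

Open {F-β, F-γ, F-ε}: assign each demand point to its cheapest open site.
  A→F-γ 6×7=42, B→F-β 3×9=27, C→F-γ 16×2=32, D→F-γ 5×4=20, E→F-γ 9×9=81, F→F-β 7×4=28, G→F-ε 9×8=72
  link cost 302, fixed 33 → total 335.
Compare {F-β, F-γ, F-δ, F-ε}: link cost 290 + fixed 48 = 338.
Compare {F-α, F-β, F-γ}: link cost 311 + fixed 29 = 340.
Compare {F-α, F-β, F-γ, F-δ}: link cost 299 + fixed 44 = 343.
All other subsets cost ≥ 338. Minimum total cost: 335.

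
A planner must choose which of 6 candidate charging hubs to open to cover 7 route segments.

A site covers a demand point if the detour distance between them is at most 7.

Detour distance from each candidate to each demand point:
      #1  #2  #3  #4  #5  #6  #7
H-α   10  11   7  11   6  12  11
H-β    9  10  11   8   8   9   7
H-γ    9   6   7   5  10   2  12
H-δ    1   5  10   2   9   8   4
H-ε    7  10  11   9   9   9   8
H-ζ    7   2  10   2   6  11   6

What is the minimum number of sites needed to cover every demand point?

2

Coverage sets (demand points within 7 of each site):
  H-α: {#3, #5}
  H-β: {#7}
  H-γ: {#2, #3, #4, #6}
  H-δ: {#1, #2, #4, #7}
  H-ε: {#1}
  H-ζ: {#1, #2, #4, #5, #7}
No single site covers all 7 demand points.
But {H-γ, H-ζ} covers everything, so the minimum is 2.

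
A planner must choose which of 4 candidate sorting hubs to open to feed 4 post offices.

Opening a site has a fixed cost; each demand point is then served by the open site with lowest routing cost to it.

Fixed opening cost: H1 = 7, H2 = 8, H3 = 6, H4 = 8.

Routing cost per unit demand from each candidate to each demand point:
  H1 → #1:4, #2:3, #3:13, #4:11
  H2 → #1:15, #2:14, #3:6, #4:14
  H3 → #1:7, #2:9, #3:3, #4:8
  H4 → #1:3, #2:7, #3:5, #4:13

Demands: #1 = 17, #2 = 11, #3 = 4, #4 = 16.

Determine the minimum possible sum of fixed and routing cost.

245

Open {H1, H3, H4}: assign each demand point to its cheapest open site.
  #1→H4 17×3=51, #2→H1 11×3=33, #3→H3 4×3=12, #4→H3 16×8=128
  routing cost 224, fixed 21 → total 245.
Compare {H1, H2, H3, H4}: routing cost 224 + fixed 29 = 253.
Compare {H1, H3}: routing cost 241 + fixed 13 = 254.
Compare {H1, H2, H3}: routing cost 241 + fixed 21 = 262.
All other subsets cost ≥ 253. Minimum total cost: 245.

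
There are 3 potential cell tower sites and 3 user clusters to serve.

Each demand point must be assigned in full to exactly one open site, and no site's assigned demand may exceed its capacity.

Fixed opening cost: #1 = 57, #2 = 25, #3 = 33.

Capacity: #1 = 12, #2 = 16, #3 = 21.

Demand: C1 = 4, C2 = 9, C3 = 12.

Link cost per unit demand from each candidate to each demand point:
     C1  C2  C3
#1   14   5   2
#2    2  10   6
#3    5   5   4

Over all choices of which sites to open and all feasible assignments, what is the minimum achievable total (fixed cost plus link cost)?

159

Open {#2, #3}; cheapest assignment that respects the capacities:
  #2 (cap 16, load 4): C1 — cost 4×2 = 8
  #3 (cap 21, load 21): C2, C3 — cost 9×5 + 12×4 = 93
  Shipping 101, fixed 58 → total 159.
  Any other capacity-feasible assignment to {#2, #3} ships for at least 101.
Compare {#1, #3}: its best feasible assignment gives total 179.
Compare {#1, #2, #3}: its best feasible assignment gives total 192.
Every other set of open sites that can feasibly serve all demand totals ≥ 179 even under its best assignment. Minimum: 159.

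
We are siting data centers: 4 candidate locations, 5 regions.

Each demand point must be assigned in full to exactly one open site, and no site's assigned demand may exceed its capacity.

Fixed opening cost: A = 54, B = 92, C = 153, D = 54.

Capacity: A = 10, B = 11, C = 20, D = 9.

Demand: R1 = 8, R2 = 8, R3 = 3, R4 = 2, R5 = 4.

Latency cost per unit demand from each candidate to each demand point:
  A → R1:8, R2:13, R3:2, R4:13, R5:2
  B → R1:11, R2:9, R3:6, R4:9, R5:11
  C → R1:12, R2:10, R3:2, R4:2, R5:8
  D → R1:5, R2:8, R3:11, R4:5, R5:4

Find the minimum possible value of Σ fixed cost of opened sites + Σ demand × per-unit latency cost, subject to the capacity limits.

Open {A, B, D}; cheapest assignment that respects the capacities:
  A (cap 10, load 7): R3, R5 — cost 3×2 + 4×2 = 14
  B (cap 11, load 10): R2, R4 — cost 8×9 + 2×9 = 90
  D (cap 9, load 8): R1 — cost 8×5 = 40
  Shipping 144, fixed 200 → total 344.
  Any other capacity-feasible assignment to {A, B, D} ships for at least 144.
Compare {C, D}: its best feasible assignment gives total 369.
Compare {A, C}: its best feasible assignment gives total 393.
Every other set of open sites that can feasibly serve all demand totals ≥ 369 even under its best assignment. Minimum: 344.

344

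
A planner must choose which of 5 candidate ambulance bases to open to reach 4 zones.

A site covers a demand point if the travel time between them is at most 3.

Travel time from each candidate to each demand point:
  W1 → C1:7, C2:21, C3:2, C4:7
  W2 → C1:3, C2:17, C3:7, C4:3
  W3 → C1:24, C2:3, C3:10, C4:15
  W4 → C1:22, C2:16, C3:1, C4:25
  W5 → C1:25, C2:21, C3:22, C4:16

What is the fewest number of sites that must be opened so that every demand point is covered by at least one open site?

Coverage sets (demand points within 3 of each site):
  W1: {C3}
  W2: {C1, C4}
  W3: {C2}
  W4: {C3}
  W5: {}
No 2 sites suffice: every size-2 union leaves at least one demand point uncovered.
But {W1, W2, W3} covers everything, so the minimum is 3.

3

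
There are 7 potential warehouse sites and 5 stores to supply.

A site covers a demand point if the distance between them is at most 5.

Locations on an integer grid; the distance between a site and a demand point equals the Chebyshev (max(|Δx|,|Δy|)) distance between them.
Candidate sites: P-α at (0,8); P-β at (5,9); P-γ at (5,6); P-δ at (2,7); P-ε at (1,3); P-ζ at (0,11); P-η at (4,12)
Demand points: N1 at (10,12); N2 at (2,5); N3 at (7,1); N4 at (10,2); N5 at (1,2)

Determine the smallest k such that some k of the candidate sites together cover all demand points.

2

Coverage sets (demand points within 5 of each site):
  P-α: {N2}
  P-β: {N1, N2}
  P-γ: {N2, N3, N4, N5}
  P-δ: {N2, N5}
  P-ε: {N2, N5}
  P-ζ: {}
  P-η: {}
No single site covers all 5 demand points.
But {P-β, P-γ} covers everything, so the minimum is 2.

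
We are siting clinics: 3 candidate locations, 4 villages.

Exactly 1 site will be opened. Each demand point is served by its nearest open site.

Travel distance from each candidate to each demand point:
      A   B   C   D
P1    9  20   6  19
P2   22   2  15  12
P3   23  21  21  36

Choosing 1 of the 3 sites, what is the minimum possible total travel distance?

Open {P2}.
  A→P2 22, B→P2 2, C→P2 15, D→P2 12  ⇒ total 51.
Compare {P1}: total 54.
Compare {P3}: total 101.

51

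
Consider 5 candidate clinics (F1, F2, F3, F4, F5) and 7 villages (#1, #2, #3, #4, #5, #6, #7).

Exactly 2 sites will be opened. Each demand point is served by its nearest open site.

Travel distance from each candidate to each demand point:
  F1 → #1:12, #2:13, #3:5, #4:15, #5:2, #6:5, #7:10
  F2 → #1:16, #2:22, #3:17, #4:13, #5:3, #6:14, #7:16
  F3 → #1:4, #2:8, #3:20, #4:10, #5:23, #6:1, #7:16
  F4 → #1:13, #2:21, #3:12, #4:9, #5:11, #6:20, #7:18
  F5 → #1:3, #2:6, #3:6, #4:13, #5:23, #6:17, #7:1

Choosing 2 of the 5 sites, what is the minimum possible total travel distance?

Open {F1, F5}.
  #1→F5 3, #2→F5 6, #3→F1 5, #4→F5 13, #5→F1 2, #6→F1 5, #7→F5 1  ⇒ total 35.
Compare {F1, F3}: total 40.
Compare {F2, F5}: total 46.
No size-2 selection does better; minimum is 35.

35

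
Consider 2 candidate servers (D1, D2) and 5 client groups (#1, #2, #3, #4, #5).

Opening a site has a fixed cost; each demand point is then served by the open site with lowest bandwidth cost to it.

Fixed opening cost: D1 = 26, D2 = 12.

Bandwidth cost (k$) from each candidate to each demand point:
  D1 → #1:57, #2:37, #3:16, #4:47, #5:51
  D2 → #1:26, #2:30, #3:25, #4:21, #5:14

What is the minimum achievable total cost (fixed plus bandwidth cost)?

128

Open {D2}: assign each demand point to its cheapest open site.
  #1→D2 26, #2→D2 30, #3→D2 25, #4→D2 21, #5→D2 14
  bandwidth cost 116, fixed 12 → total 128.
Compare {D1, D2}: bandwidth cost 107 + fixed 38 = 145.
Compare {D1}: bandwidth cost 208 + fixed 26 = 234.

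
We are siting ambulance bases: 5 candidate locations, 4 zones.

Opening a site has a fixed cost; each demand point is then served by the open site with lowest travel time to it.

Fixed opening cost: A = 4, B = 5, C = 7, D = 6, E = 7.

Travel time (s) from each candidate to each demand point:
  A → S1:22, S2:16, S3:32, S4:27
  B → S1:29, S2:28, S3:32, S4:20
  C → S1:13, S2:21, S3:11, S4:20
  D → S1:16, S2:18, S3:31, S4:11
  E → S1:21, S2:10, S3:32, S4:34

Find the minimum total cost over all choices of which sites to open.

Open {C, D, E}: assign each demand point to its cheapest open site.
  S1→C 13, S2→E 10, S3→C 11, S4→D 11
  travel time 45, fixed 20 → total 65.
Compare {C, D}: travel time 53 + fixed 13 = 66.
Compare {C, E}: travel time 54 + fixed 14 = 68.
Compare {A, C, D}: travel time 51 + fixed 17 = 68.
All other subsets cost ≥ 66. Minimum total cost: 65.

65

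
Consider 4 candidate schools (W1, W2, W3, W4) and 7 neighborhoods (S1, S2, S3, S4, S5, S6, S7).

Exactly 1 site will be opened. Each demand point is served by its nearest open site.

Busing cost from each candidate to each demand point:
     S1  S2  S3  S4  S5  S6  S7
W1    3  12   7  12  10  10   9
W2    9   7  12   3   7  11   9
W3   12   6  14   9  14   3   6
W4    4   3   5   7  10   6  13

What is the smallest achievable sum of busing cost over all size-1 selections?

Open {W4}.
  S1→W4 4, S2→W4 3, S3→W4 5, S4→W4 7, S5→W4 10, S6→W4 6, S7→W4 13  ⇒ total 48.
Compare {W2}: total 58.
Compare {W1}: total 63.
No size-1 selection does better; minimum is 48.

48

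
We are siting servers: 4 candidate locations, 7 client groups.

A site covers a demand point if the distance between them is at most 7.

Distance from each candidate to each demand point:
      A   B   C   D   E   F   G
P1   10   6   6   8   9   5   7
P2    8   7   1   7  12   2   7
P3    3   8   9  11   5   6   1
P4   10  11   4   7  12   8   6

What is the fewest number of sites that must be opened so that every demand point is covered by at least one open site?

2

Coverage sets (demand points within 7 of each site):
  P1: {B, C, F, G}
  P2: {B, C, D, F, G}
  P3: {A, E, F, G}
  P4: {C, D, G}
No single site covers all 7 demand points.
But {P2, P3} covers everything, so the minimum is 2.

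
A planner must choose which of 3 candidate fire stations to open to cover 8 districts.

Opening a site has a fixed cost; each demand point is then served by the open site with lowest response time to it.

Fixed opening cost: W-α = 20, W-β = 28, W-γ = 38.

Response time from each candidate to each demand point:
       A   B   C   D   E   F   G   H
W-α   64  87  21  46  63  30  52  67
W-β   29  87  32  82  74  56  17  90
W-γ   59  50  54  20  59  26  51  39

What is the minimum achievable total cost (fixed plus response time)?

Open {W-β, W-γ}: assign each demand point to its cheapest open site.
  A→W-β 29, B→W-γ 50, C→W-β 32, D→W-γ 20, E→W-γ 59, F→W-γ 26, G→W-β 17, H→W-γ 39
  response time 272, fixed 66 → total 338.
Compare {W-α, W-β, W-γ}: response time 261 + fixed 86 = 347.
Compare {W-α, W-γ}: response time 325 + fixed 58 = 383.
Compare {W-γ}: response time 358 + fixed 38 = 396.
All other subsets cost ≥ 347. Minimum total cost: 338.

338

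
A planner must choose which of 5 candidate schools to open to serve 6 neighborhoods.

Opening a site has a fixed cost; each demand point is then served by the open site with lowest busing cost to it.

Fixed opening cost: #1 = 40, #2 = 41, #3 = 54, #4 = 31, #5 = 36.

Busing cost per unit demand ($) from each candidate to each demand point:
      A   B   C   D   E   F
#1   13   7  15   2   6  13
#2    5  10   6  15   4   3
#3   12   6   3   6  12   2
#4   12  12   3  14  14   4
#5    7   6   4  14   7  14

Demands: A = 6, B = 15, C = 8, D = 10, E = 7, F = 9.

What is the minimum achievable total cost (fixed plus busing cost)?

Open {#1, #2}: assign each demand point to its cheapest open site.
  A→#2 6×5=30, B→#1 15×7=105, C→#2 8×6=48, D→#1 10×2=20, E→#2 7×4=28, F→#2 9×3=27
  busing cost 258, fixed 81 → total 339.
Compare {#1, #2, #5}: busing cost 227 + fixed 117 = 344.
Compare {#2, #3}: busing cost 250 + fixed 95 = 345.
Compare {#1, #2, #3}: busing cost 210 + fixed 135 = 345.
All other subsets cost ≥ 344. Minimum total cost: 339.

339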